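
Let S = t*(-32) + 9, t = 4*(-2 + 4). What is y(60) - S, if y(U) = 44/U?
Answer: 3716/15 ≈ 247.73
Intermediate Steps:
t = 8 (t = 4*2 = 8)
S = -247 (S = 8*(-32) + 9 = -256 + 9 = -247)
y(60) - S = 44/60 - 1*(-247) = 44*(1/60) + 247 = 11/15 + 247 = 3716/15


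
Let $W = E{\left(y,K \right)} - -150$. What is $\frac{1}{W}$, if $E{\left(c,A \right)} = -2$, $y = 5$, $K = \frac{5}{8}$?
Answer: $\frac{1}{148} \approx 0.0067568$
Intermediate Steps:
$K = \frac{5}{8}$ ($K = 5 \cdot \frac{1}{8} = \frac{5}{8} \approx 0.625$)
$W = 148$ ($W = -2 - -150 = -2 + 150 = 148$)
$\frac{1}{W} = \frac{1}{148}$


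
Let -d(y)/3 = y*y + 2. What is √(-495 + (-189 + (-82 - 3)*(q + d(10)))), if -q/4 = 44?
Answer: √40286 ≈ 200.71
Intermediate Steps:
q = -176 (q = -4*44 = -176)
d(y) = -6 - 3*y² (d(y) = -3*(y*y + 2) = -3*(y² + 2) = -3*(2 + y²) = -6 - 3*y²)
√(-495 + (-189 + (-82 - 3)*(q + d(10)))) = √(-495 + (-189 + (-82 - 3)*(-176 + (-6 - 3*10²)))) = √(-495 + (-189 - 85*(-176 + (-6 - 3*100)))) = √(-495 + (-189 - 85*(-176 + (-6 - 300)))) = √(-495 + (-189 - 85*(-176 - 306))) = √(-495 + (-189 - 85*(-482))) = √(-495 + (-189 + 40970)) = √(-495 + 40781) = √40286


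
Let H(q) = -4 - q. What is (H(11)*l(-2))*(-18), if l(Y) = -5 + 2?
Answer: -810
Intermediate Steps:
l(Y) = -3
(H(11)*l(-2))*(-18) = ((-4 - 1*11)*(-3))*(-18) = ((-4 - 11)*(-3))*(-18) = -15*(-3)*(-18) = 45*(-18) = -810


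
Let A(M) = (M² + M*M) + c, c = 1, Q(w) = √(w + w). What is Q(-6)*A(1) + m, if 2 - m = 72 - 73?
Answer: 3 + 6*I*√3 ≈ 3.0 + 10.392*I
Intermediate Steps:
Q(w) = √2*√w (Q(w) = √(2*w) = √2*√w)
m = 3 (m = 2 - (72 - 73) = 2 - 1*(-1) = 2 + 1 = 3)
A(M) = 1 + 2*M² (A(M) = (M² + M*M) + 1 = (M² + M²) + 1 = 2*M² + 1 = 1 + 2*M²)
Q(-6)*A(1) + m = (√2*√(-6))*(1 + 2*1²) + 3 = (√2*(I*√6))*(1 + 2*1) + 3 = (2*I*√3)*(1 + 2) + 3 = (2*I*√3)*3 + 3 = 6*I*√3 + 3 = 3 + 6*I*√3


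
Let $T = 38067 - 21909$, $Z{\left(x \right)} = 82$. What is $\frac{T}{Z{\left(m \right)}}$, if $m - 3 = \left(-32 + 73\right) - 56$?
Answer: $\frac{8079}{41} \approx 197.05$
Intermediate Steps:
$m = -12$ ($m = 3 + \left(\left(-32 + 73\right) - 56\right) = 3 + \left(41 - 56\right) = 3 - 15 = -12$)
$T = 16158$ ($T = 38067 - 21909 = 16158$)
$\frac{T}{Z{\left(m \right)}} = \frac{16158}{82} = 16158 \cdot \frac{1}{82} = \frac{8079}{41}$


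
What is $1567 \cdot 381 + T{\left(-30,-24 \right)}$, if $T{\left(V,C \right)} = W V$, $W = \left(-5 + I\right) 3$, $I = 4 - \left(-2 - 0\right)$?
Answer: $596937$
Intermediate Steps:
$I = 6$ ($I = 4 - \left(-2 + 0\right) = 4 - -2 = 4 + 2 = 6$)
$W = 3$ ($W = \left(-5 + 6\right) 3 = 1 \cdot 3 = 3$)
$T{\left(V,C \right)} = 3 V$
$1567 \cdot 381 + T{\left(-30,-24 \right)} = 1567 \cdot 381 + 3 \left(-30\right) = 597027 - 90 = 596937$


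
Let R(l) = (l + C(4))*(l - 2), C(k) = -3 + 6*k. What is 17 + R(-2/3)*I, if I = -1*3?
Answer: 539/3 ≈ 179.67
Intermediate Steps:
R(l) = (-2 + l)*(21 + l) (R(l) = (l + (-3 + 6*4))*(l - 2) = (l + (-3 + 24))*(-2 + l) = (l + 21)*(-2 + l) = (21 + l)*(-2 + l) = (-2 + l)*(21 + l))
I = -3
17 + R(-2/3)*I = 17 + (-42 + (-2/3)² + 19*(-2/3))*(-3) = 17 + (-42 + (-2*⅓)² + 19*(-2*⅓))*(-3) = 17 + (-42 + (-⅔)² + 19*(-⅔))*(-3) = 17 + (-42 + 4/9 - 38/3)*(-3) = 17 - 488/9*(-3) = 17 + 488/3 = 539/3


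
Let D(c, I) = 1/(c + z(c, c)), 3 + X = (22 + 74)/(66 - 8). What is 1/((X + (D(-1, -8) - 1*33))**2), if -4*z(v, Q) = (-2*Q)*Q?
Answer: 841/1110916 ≈ 0.00075703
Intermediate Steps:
z(v, Q) = Q**2/2 (z(v, Q) = -(-2*Q)*Q/4 = -(-1)*Q**2/2 = Q**2/2)
X = -39/29 (X = -3 + (22 + 74)/(66 - 8) = -3 + 96/58 = -3 + 96*(1/58) = -3 + 48/29 = -39/29 ≈ -1.3448)
D(c, I) = 1/(c + c**2/2)
1/((X + (D(-1, -8) - 1*33))**2) = 1/((-39/29 + (2/(-1*(2 - 1)) - 1*33))**2) = 1/((-39/29 + (2*(-1)/1 - 33))**2) = 1/((-39/29 + (2*(-1)*1 - 33))**2) = 1/((-39/29 + (-2 - 33))**2) = 1/((-39/29 - 35)**2) = 1/((-1054/29)**2) = 1/(1110916/841) = 841/1110916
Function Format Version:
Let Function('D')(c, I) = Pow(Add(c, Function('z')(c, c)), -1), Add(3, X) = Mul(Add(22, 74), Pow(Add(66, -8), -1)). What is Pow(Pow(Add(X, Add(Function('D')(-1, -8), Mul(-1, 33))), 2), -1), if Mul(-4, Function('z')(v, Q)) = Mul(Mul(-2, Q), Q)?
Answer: Rational(841, 1110916) ≈ 0.00075703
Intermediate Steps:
Function('z')(v, Q) = Mul(Rational(1, 2), Pow(Q, 2)) (Function('z')(v, Q) = Mul(Rational(-1, 4), Mul(Mul(-2, Q), Q)) = Mul(Rational(-1, 4), Mul(-2, Pow(Q, 2))) = Mul(Rational(1, 2), Pow(Q, 2)))
X = Rational(-39, 29) (X = Add(-3, Mul(Add(22, 74), Pow(Add(66, -8), -1))) = Add(-3, Mul(96, Pow(58, -1))) = Add(-3, Mul(96, Rational(1, 58))) = Add(-3, Rational(48, 29)) = Rational(-39, 29) ≈ -1.3448)
Function('D')(c, I) = Pow(Add(c, Mul(Rational(1, 2), Pow(c, 2))), -1)
Pow(Pow(Add(X, Add(Function('D')(-1, -8), Mul(-1, 33))), 2), -1) = Pow(Pow(Add(Rational(-39, 29), Add(Mul(2, Pow(-1, -1), Pow(Add(2, -1), -1)), Mul(-1, 33))), 2), -1) = Pow(Pow(Add(Rational(-39, 29), Add(Mul(2, -1, Pow(1, -1)), -33)), 2), -1) = Pow(Pow(Add(Rational(-39, 29), Add(Mul(2, -1, 1), -33)), 2), -1) = Pow(Pow(Add(Rational(-39, 29), Add(-2, -33)), 2), -1) = Pow(Pow(Add(Rational(-39, 29), -35), 2), -1) = Pow(Pow(Rational(-1054, 29), 2), -1) = Pow(Rational(1110916, 841), -1) = Rational(841, 1110916)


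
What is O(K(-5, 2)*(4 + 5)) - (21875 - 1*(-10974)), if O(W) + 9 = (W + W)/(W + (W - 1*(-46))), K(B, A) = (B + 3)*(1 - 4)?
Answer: -2530012/77 ≈ -32857.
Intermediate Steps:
K(B, A) = -9 - 3*B (K(B, A) = (3 + B)*(-3) = -9 - 3*B)
O(W) = -9 + 2*W/(46 + 2*W) (O(W) = -9 + (W + W)/(W + (W - 1*(-46))) = -9 + (2*W)/(W + (W + 46)) = -9 + (2*W)/(W + (46 + W)) = -9 + (2*W)/(46 + 2*W) = -9 + 2*W/(46 + 2*W))
O(K(-5, 2)*(4 + 5)) - (21875 - 1*(-10974)) = (-207 - 8*(-9 - 3*(-5))*(4 + 5))/(23 + (-9 - 3*(-5))*(4 + 5)) - (21875 - 1*(-10974)) = (-207 - 8*(-9 + 15)*9)/(23 + (-9 + 15)*9) - (21875 + 10974) = (-207 - 48*9)/(23 + 6*9) - 1*32849 = (-207 - 8*54)/(23 + 54) - 32849 = (-207 - 432)/77 - 32849 = (1/77)*(-639) - 32849 = -639/77 - 32849 = -2530012/77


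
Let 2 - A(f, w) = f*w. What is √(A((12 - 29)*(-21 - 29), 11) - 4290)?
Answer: I*√13638 ≈ 116.78*I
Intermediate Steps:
A(f, w) = 2 - f*w
√(A((12 - 29)*(-21 - 29), 11) - 4290) = √((2 - 1*(12 - 29)*(-21 - 29)*11) - 4290) = √((2 - 1*(-17*(-50))*11) - 4290) = √((2 - 1*850*11) - 4290) = √((2 - 9350) - 4290) = √(-9348 - 4290) = √(-13638) = I*√13638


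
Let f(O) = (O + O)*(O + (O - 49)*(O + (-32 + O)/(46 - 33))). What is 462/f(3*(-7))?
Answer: -143/22547 ≈ -0.0063423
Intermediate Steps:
f(O) = 2*O*(O + (-49 + O)*(-32/13 + 14*O/13)) (f(O) = (2*O)*(O + (-49 + O)*(O + (-32 + O)/13)) = (2*O)*(O + (-49 + O)*(O + (-32 + O)*(1/13))) = (2*O)*(O + (-49 + O)*(O + (-32/13 + O/13))) = (2*O)*(O + (-49 + O)*(-32/13 + 14*O/13)) = 2*O*(O + (-49 + O)*(-32/13 + 14*O/13)))
462/f(3*(-7)) = 462/((2*(3*(-7))*(1568 - 2115*(-7) + 14*(3*(-7))²)/13)) = 462/(((2/13)*(-21)*(1568 - 705*(-21) + 14*(-21)²))) = 462/(((2/13)*(-21)*(1568 + 14805 + 14*441))) = 462/(((2/13)*(-21)*(1568 + 14805 + 6174))) = 462/(((2/13)*(-21)*22547)) = 462/(-946974/13) = 462*(-13/946974) = -143/22547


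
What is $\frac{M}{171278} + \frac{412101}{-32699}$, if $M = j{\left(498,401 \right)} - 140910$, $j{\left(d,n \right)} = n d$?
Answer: $- \frac{34330763133}{2800309661} \approx -12.26$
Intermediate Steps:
$j{\left(d,n \right)} = d n$
$M = 58788$ ($M = 498 \cdot 401 - 140910 = 199698 - 140910 = 58788$)
$\frac{M}{171278} + \frac{412101}{-32699} = \frac{58788}{171278} + \frac{412101}{-32699} = 58788 \cdot \frac{1}{171278} + 412101 \left(- \frac{1}{32699}\right) = \frac{29394}{85639} - \frac{412101}{32699} = - \frac{34330763133}{2800309661}$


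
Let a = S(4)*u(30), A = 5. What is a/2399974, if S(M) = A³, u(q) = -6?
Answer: -375/1199987 ≈ -0.00031250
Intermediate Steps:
S(M) = 125 (S(M) = 5³ = 125)
a = -750 (a = 125*(-6) = -750)
a/2399974 = -750/2399974 = -750*1/2399974 = -375/1199987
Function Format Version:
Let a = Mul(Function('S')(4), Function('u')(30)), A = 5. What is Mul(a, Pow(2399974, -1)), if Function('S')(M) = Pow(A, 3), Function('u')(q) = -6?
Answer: Rational(-375, 1199987) ≈ -0.00031250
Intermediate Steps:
Function('S')(M) = 125 (Function('S')(M) = Pow(5, 3) = 125)
a = -750 (a = Mul(125, -6) = -750)
Mul(a, Pow(2399974, -1)) = Mul(-750, Pow(2399974, -1)) = Mul(-750, Rational(1, 2399974)) = Rational(-375, 1199987)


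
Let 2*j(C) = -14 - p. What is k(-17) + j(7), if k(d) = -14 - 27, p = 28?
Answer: -62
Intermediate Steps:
j(C) = -21 (j(C) = (-14 - 1*28)/2 = (-14 - 28)/2 = (½)*(-42) = -21)
k(d) = -41
k(-17) + j(7) = -41 - 21 = -62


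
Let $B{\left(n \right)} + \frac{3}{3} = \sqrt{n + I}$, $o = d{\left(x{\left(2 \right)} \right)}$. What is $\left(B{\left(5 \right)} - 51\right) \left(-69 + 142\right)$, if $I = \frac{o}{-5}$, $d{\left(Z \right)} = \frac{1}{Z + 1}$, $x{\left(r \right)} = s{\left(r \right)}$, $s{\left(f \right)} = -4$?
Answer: $-3796 + \frac{146 \sqrt{285}}{15} \approx -3631.7$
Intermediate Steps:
$x{\left(r \right)} = -4$
$d{\left(Z \right)} = \frac{1}{1 + Z}$
$o = - \frac{1}{3}$ ($o = \frac{1}{1 - 4} = \frac{1}{-3} = - \frac{1}{3} \approx -0.33333$)
$I = \frac{1}{15}$ ($I = - \frac{1}{3 \left(-5\right)} = \left(- \frac{1}{3}\right) \left(- \frac{1}{5}\right) = \frac{1}{15} \approx 0.066667$)
$B{\left(n \right)} = -1 + \sqrt{\frac{1}{15} + n}$ ($B{\left(n \right)} = -1 + \sqrt{n + \frac{1}{15}} = -1 + \sqrt{\frac{1}{15} + n}$)
$\left(B{\left(5 \right)} - 51\right) \left(-69 + 142\right) = \left(\left(-1 + \frac{\sqrt{15 + 225 \cdot 5}}{15}\right) - 51\right) \left(-69 + 142\right) = \left(\left(-1 + \frac{\sqrt{15 + 1125}}{15}\right) - 51\right) 73 = \left(\left(-1 + \frac{\sqrt{1140}}{15}\right) - 51\right) 73 = \left(\left(-1 + \frac{2 \sqrt{285}}{15}\right) - 51\right) 73 = \left(-52 + \frac{2 \sqrt{285}}{15}\right) 73 = -3796 + \frac{146 \sqrt{285}}{15}$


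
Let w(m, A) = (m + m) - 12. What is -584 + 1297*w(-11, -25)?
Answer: -44682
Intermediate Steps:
w(m, A) = -12 + 2*m (w(m, A) = 2*m - 12 = -12 + 2*m)
-584 + 1297*w(-11, -25) = -584 + 1297*(-12 + 2*(-11)) = -584 + 1297*(-12 - 22) = -584 + 1297*(-34) = -584 - 44098 = -44682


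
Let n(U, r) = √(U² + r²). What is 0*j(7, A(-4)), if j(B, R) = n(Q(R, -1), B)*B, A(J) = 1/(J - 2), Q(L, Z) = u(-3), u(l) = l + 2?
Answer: 0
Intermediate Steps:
u(l) = 2 + l
Q(L, Z) = -1 (Q(L, Z) = 2 - 3 = -1)
A(J) = 1/(-2 + J)
j(B, R) = B*√(1 + B²) (j(B, R) = √((-1)² + B²)*B = √(1 + B²)*B = B*√(1 + B²))
0*j(7, A(-4)) = 0*(7*√(1 + 7²)) = 0*(7*√(1 + 49)) = 0*(7*√50) = 0*(7*(5*√2)) = 0*(35*√2) = 0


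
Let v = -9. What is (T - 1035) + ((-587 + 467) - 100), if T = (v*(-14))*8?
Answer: -247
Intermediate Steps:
T = 1008 (T = -9*(-14)*8 = 126*8 = 1008)
(T - 1035) + ((-587 + 467) - 100) = (1008 - 1035) + ((-587 + 467) - 100) = -27 + (-120 - 100) = -27 - 220 = -247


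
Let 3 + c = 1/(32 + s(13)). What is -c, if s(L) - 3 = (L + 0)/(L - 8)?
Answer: 559/188 ≈ 2.9734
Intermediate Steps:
s(L) = 3 + L/(-8 + L) (s(L) = 3 + (L + 0)/(L - 8) = 3 + L/(-8 + L))
c = -559/188 (c = -3 + 1/(32 + 4*(-6 + 13)/(-8 + 13)) = -3 + 1/(32 + 4*7/5) = -3 + 1/(32 + 4*(1/5)*7) = -3 + 1/(32 + 28/5) = -3 + 1/(188/5) = -3 + 5/188 = -559/188 ≈ -2.9734)
-c = -1*(-559/188) = 559/188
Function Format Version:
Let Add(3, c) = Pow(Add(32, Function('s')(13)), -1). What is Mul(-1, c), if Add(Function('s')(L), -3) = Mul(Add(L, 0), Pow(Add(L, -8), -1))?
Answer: Rational(559, 188) ≈ 2.9734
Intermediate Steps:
Function('s')(L) = Add(3, Mul(L, Pow(Add(-8, L), -1))) (Function('s')(L) = Add(3, Mul(Add(L, 0), Pow(Add(L, -8), -1))) = Add(3, Mul(L, Pow(Add(-8, L), -1))))
c = Rational(-559, 188) (c = Add(-3, Pow(Add(32, Mul(4, Pow(Add(-8, 13), -1), Add(-6, 13))), -1)) = Add(-3, Pow(Add(32, Mul(4, Pow(5, -1), 7)), -1)) = Add(-3, Pow(Add(32, Mul(4, Rational(1, 5), 7)), -1)) = Add(-3, Pow(Add(32, Rational(28, 5)), -1)) = Add(-3, Pow(Rational(188, 5), -1)) = Add(-3, Rational(5, 188)) = Rational(-559, 188) ≈ -2.9734)
Mul(-1, c) = Mul(-1, Rational(-559, 188)) = Rational(559, 188)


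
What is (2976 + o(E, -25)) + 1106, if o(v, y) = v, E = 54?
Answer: 4136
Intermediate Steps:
(2976 + o(E, -25)) + 1106 = (2976 + 54) + 1106 = 3030 + 1106 = 4136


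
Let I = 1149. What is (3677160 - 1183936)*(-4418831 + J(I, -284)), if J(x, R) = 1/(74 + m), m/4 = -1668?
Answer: -36345530019520668/3299 ≈ -1.1017e+13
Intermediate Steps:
m = -6672 (m = 4*(-1668) = -6672)
J(x, R) = -1/6598 (J(x, R) = 1/(74 - 6672) = 1/(-6598) = -1/6598)
(3677160 - 1183936)*(-4418831 + J(I, -284)) = (3677160 - 1183936)*(-4418831 - 1/6598) = 2493224*(-29155446939/6598) = -36345530019520668/3299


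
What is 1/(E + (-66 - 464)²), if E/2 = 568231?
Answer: 1/1417362 ≈ 7.0554e-7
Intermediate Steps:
E = 1136462 (E = 2*568231 = 1136462)
1/(E + (-66 - 464)²) = 1/(1136462 + (-66 - 464)²) = 1/(1136462 + (-530)²) = 1/(1136462 + 280900) = 1/1417362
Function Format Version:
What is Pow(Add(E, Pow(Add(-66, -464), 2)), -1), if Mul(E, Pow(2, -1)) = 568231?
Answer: Rational(1, 1417362) ≈ 7.0554e-7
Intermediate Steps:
E = 1136462 (E = Mul(2, 568231) = 1136462)
Pow(Add(E, Pow(Add(-66, -464), 2)), -1) = Pow(Add(1136462, Pow(Add(-66, -464), 2)), -1) = Pow(Add(1136462, Pow(-530, 2)), -1) = Pow(Add(1136462, 280900), -1) = Pow(1417362, -1) = Rational(1, 1417362)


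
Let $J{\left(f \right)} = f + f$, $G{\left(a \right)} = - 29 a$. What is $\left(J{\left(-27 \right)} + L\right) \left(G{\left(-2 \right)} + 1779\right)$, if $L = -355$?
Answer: $-751333$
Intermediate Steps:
$J{\left(f \right)} = 2 f$
$\left(J{\left(-27 \right)} + L\right) \left(G{\left(-2 \right)} + 1779\right) = \left(2 \left(-27\right) - 355\right) \left(\left(-29\right) \left(-2\right) + 1779\right) = \left(-54 - 355\right) \left(58 + 1779\right) = \left(-409\right) 1837 = -751333$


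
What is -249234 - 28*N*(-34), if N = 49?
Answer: -202586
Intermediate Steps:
-249234 - 28*N*(-34) = -249234 - 28*49*(-34) = -249234 - 1372*(-34) = -249234 - 1*(-46648) = -249234 + 46648 = -202586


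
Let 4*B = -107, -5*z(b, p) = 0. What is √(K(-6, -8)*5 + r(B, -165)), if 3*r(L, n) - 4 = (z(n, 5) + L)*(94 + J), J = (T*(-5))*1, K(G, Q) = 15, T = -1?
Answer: I*√29031/6 ≈ 28.397*I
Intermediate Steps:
z(b, p) = 0 (z(b, p) = -⅕*0 = 0)
B = -107/4 (B = (¼)*(-107) = -107/4 ≈ -26.750)
J = 5 (J = -1*(-5)*1 = 5*1 = 5)
r(L, n) = 4/3 + 33*L (r(L, n) = 4/3 + ((0 + L)*(94 + 5))/3 = 4/3 + (L*99)/3 = 4/3 + (99*L)/3 = 4/3 + 33*L)
√(K(-6, -8)*5 + r(B, -165)) = √(15*5 + (4/3 + 33*(-107/4))) = √(75 + (4/3 - 3531/4)) = √(75 - 10577/12) = √(-9677/12) = I*√29031/6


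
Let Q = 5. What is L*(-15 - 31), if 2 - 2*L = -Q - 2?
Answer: -207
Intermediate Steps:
L = 9/2 (L = 1 - (-1*5 - 2)/2 = 1 - (-5 - 2)/2 = 1 - ½*(-7) = 1 + 7/2 = 9/2 ≈ 4.5000)
L*(-15 - 31) = 9*(-15 - 31)/2 = (9/2)*(-46) = -207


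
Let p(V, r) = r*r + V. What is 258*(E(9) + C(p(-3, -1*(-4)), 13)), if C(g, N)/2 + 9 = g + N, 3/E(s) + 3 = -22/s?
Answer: 422862/49 ≈ 8629.8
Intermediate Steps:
p(V, r) = V + r² (p(V, r) = r² + V = V + r²)
E(s) = 3/(-3 - 22/s)
C(g, N) = -18 + 2*N + 2*g (C(g, N) = -18 + 2*(g + N) = -18 + 2*(N + g) = -18 + (2*N + 2*g) = -18 + 2*N + 2*g)
258*(E(9) + C(p(-3, -1*(-4)), 13)) = 258*(-3*9/(22 + 3*9) + (-18 + 2*13 + 2*(-3 + (-1*(-4))²))) = 258*(-3*9/(22 + 27) + (-18 + 26 + 2*(-3 + 4²))) = 258*(-3*9/49 + (-18 + 26 + 2*(-3 + 16))) = 258*(-3*9*1/49 + (-18 + 26 + 2*13)) = 258*(-27/49 + (-18 + 26 + 26)) = 258*(-27/49 + 34) = 258*(1639/49) = 422862/49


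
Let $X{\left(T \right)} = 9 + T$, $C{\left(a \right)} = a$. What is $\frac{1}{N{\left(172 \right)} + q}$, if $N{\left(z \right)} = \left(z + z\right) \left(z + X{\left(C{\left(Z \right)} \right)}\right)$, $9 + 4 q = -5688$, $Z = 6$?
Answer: $\frac{4}{251615} \approx 1.5897 \cdot 10^{-5}$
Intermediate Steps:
$q = - \frac{5697}{4}$ ($q = - \frac{9}{4} + \frac{1}{4} \left(-5688\right) = - \frac{9}{4} - 1422 = - \frac{5697}{4} \approx -1424.3$)
$N{\left(z \right)} = 2 z \left(15 + z\right)$ ($N{\left(z \right)} = \left(z + z\right) \left(z + \left(9 + 6\right)\right) = 2 z \left(z + 15\right) = 2 z \left(15 + z\right)$)
$\frac{1}{N{\left(172 \right)} + q} = \frac{1}{2 \cdot 172 \left(15 + 172\right) - \frac{5697}{4}} = \frac{1}{2 \cdot 172 \cdot 187 - \frac{5697}{4}} = \frac{1}{64328 - \frac{5697}{4}} = \frac{1}{\frac{251615}{4}} = \frac{4}{251615}$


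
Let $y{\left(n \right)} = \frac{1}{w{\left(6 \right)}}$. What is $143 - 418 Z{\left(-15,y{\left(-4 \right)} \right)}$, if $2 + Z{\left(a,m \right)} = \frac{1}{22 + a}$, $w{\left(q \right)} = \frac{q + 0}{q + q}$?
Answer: $\frac{6435}{7} \approx 919.29$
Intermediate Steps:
$w{\left(q \right)} = \frac{1}{2}$ ($w{\left(q \right)} = \frac{q}{2 q} = q \frac{1}{2 q} = \frac{1}{2}$)
$y{\left(n \right)} = 2$ ($y{\left(n \right)} = \frac{1}{\frac{1}{2}} = 2$)
$Z{\left(a,m \right)} = -2 + \frac{1}{22 + a}$
$143 - 418 Z{\left(-15,y{\left(-4 \right)} \right)} = 143 - 418 \frac{-43 - -30}{22 - 15} = 143 - 418 \frac{-43 + 30}{7} = 143 - 418 \cdot \frac{1}{7} \left(-13\right) = 143 - - \frac{5434}{7} = 143 + \frac{5434}{7} = \frac{6435}{7}$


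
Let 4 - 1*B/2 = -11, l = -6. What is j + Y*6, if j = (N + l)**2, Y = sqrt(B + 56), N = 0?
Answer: 36 + 6*sqrt(86) ≈ 91.642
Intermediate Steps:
B = 30 (B = 8 - 2*(-11) = 8 + 22 = 30)
Y = sqrt(86) (Y = sqrt(30 + 56) = sqrt(86) ≈ 9.2736)
j = 36 (j = (0 - 6)**2 = (-6)**2 = 36)
j + Y*6 = 36 + sqrt(86)*6 = 36 + 6*sqrt(86)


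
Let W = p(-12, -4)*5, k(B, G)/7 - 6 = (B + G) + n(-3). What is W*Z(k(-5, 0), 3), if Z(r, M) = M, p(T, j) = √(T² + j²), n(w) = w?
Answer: 60*√10 ≈ 189.74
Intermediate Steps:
k(B, G) = 21 + 7*B + 7*G (k(B, G) = 42 + 7*((B + G) - 3) = 42 + 7*(-3 + B + G) = 42 + (-21 + 7*B + 7*G) = 21 + 7*B + 7*G)
W = 20*√10 (W = √((-12)² + (-4)²)*5 = √(144 + 16)*5 = √160*5 = (4*√10)*5 = 20*√10 ≈ 63.246)
W*Z(k(-5, 0), 3) = (20*√10)*3 = 60*√10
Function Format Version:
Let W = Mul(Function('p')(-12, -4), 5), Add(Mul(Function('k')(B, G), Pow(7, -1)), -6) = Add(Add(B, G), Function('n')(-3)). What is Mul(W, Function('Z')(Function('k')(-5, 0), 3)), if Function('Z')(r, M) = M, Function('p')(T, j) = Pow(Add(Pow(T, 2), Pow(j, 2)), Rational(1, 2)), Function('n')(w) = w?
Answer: Mul(60, Pow(10, Rational(1, 2))) ≈ 189.74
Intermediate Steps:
Function('k')(B, G) = Add(21, Mul(7, B), Mul(7, G)) (Function('k')(B, G) = Add(42, Mul(7, Add(Add(B, G), -3))) = Add(42, Mul(7, Add(-3, B, G))) = Add(42, Add(-21, Mul(7, B), Mul(7, G))) = Add(21, Mul(7, B), Mul(7, G)))
W = Mul(20, Pow(10, Rational(1, 2))) (W = Mul(Pow(Add(Pow(-12, 2), Pow(-4, 2)), Rational(1, 2)), 5) = Mul(Pow(Add(144, 16), Rational(1, 2)), 5) = Mul(Pow(160, Rational(1, 2)), 5) = Mul(Mul(4, Pow(10, Rational(1, 2))), 5) = Mul(20, Pow(10, Rational(1, 2))) ≈ 63.246)
Mul(W, Function('Z')(Function('k')(-5, 0), 3)) = Mul(Mul(20, Pow(10, Rational(1, 2))), 3) = Mul(60, Pow(10, Rational(1, 2)))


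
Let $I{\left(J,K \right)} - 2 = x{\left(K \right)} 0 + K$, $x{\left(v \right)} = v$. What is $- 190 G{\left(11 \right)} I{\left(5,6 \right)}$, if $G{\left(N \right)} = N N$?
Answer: $-183920$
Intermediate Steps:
$G{\left(N \right)} = N^{2}$
$I{\left(J,K \right)} = 2 + K$ ($I{\left(J,K \right)} = 2 + \left(K 0 + K\right) = 2 + \left(0 + K\right) = 2 + K$)
$- 190 G{\left(11 \right)} I{\left(5,6 \right)} = - 190 \cdot 11^{2} \left(2 + 6\right) = \left(-190\right) 121 \cdot 8 = \left(-22990\right) 8 = -183920$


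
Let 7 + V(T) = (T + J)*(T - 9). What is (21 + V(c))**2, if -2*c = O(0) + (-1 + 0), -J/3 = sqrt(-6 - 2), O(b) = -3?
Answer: -3528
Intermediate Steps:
J = -6*I*sqrt(2) (J = -3*sqrt(-6 - 2) = -6*I*sqrt(2) ≈ -8.4853*I)
c = 2 (c = -(-3 + (-1 + 0))/2 = -(-3 - 1)/2 = -1/2*(-4) = 2)
V(T) = -7 + (-9 + T)*(T - 6*I*sqrt(2)) (V(T) = -7 + (T - 6*I*sqrt(2))*(T - 9) = -7 + (T - 6*I*sqrt(2))*(-9 + T) = -7 + (-9 + T)*(T - 6*I*sqrt(2)))
(21 + V(c))**2 = (21 + (-7 + 2**2 - 9*2 + 54*I*sqrt(2) - 6*I*2*sqrt(2)))**2 = (21 + (-7 + 4 - 18 + 54*I*sqrt(2) - 12*I*sqrt(2)))**2 = (21 + (-21 + 42*I*sqrt(2)))**2 = (42*I*sqrt(2))**2 = -3528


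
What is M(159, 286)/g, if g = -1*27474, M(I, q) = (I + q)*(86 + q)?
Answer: -27590/4579 ≈ -6.0253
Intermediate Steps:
M(I, q) = (86 + q)*(I + q)
g = -27474
M(159, 286)/g = (286**2 + 86*159 + 86*286 + 159*286)/(-27474) = (81796 + 13674 + 24596 + 45474)*(-1/27474) = 165540*(-1/27474) = -27590/4579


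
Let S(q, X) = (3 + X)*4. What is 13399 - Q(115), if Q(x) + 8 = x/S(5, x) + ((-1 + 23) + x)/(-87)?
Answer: 550599707/41064 ≈ 13408.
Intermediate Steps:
S(q, X) = 12 + 4*X
Q(x) = -718/87 - x/87 + x/(12 + 4*x) (Q(x) = -8 + (x/(12 + 4*x) + ((-1 + 23) + x)/(-87)) = -8 + (x/(12 + 4*x) + (22 + x)*(-1/87)) = -8 + (x/(12 + 4*x) + (-22/87 - x/87)) = -8 + (-22/87 - x/87 + x/(12 + 4*x)) = -718/87 - x/87 + x/(12 + 4*x))
13399 - Q(115) = 13399 - (-8616 - 2797*115 - 4*115²)/(348*(3 + 115)) = 13399 - (-8616 - 321655 - 4*13225)/(348*118) = 13399 - (-8616 - 321655 - 52900)/(348*118) = 13399 - (-383171)/(348*118) = 13399 - 1*(-383171/41064) = 13399 + 383171/41064 = 550599707/41064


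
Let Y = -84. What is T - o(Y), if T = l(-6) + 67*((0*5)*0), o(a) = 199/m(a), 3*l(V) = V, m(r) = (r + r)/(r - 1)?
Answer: -17251/168 ≈ -102.68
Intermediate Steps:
m(r) = 2*r/(-1 + r) (m(r) = (2*r)/(-1 + r) = 2*r/(-1 + r))
l(V) = V/3
o(a) = 199*(-1 + a)/(2*a) (o(a) = 199/((2*a/(-1 + a))) = 199*((-1 + a)/(2*a)) = 199*(-1 + a)/(2*a))
T = -2 (T = (⅓)*(-6) + 67*((0*5)*0) = -2 + 67*(0*0) = -2 + 67*0 = -2 + 0 = -2)
T - o(Y) = -2 - 199*(-1 - 84)/(2*(-84)) = -2 - 199*(-1)*(-85)/(2*84) = -2 - 1*16915/168 = -2 - 16915/168 = -17251/168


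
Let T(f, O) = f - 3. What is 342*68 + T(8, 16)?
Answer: 23261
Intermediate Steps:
T(f, O) = -3 + f
342*68 + T(8, 16) = 342*68 + (-3 + 8) = 23256 + 5 = 23261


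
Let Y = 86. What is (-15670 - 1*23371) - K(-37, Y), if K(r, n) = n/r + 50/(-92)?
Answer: -66442901/1702 ≈ -39038.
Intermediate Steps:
K(r, n) = -25/46 + n/r (K(r, n) = n/r + 50*(-1/92) = n/r - 25/46 = -25/46 + n/r)
(-15670 - 1*23371) - K(-37, Y) = (-15670 - 1*23371) - (-25/46 + 86/(-37)) = (-15670 - 23371) - (-25/46 + 86*(-1/37)) = -39041 - (-25/46 - 86/37) = -39041 - 1*(-4881/1702) = -39041 + 4881/1702 = -66442901/1702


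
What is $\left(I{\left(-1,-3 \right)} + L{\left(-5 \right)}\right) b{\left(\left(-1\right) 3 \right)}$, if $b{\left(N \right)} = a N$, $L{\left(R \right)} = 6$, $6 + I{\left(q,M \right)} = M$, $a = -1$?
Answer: $-9$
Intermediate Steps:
$I{\left(q,M \right)} = -6 + M$
$b{\left(N \right)} = - N$
$\left(I{\left(-1,-3 \right)} + L{\left(-5 \right)}\right) b{\left(\left(-1\right) 3 \right)} = \left(\left(-6 - 3\right) + 6\right) \left(- \left(-1\right) 3\right) = \left(-9 + 6\right) \left(\left(-1\right) \left(-3\right)\right) = \left(-3\right) 3 = -9$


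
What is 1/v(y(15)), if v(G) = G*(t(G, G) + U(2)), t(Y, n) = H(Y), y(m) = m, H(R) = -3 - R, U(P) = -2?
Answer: -1/300 ≈ -0.0033333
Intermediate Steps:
t(Y, n) = -3 - Y
v(G) = G*(-5 - G) (v(G) = G*((-3 - G) - 2) = G*(-5 - G))
1/v(y(15)) = 1/(-1*15*(5 + 15)) = 1/(-1*15*20) = 1/(-300) = -1/300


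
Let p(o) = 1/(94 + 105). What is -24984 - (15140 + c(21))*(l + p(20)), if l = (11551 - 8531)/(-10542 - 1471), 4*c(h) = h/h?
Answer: -203237271945/9562348 ≈ -21254.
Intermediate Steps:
p(o) = 1/199
c(h) = ¼ (c(h) = (h/h)/4 = (¼)*1 = ¼)
l = -3020/12013 (l = 3020/(-12013) = 3020*(-1/12013) = -3020/12013 ≈ -0.25139)
-24984 - (15140 + c(21))*(l + p(20)) = -24984 - (15140 + ¼)*(-3020/12013 + 1/199) = -24984 - 60561*(-588967)/(4*2390587) = -24984 - 1*(-35668430487/9562348) = -24984 + 35668430487/9562348 = -203237271945/9562348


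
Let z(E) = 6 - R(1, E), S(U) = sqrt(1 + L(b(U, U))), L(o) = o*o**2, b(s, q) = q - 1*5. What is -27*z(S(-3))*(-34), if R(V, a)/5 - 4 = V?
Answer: -17442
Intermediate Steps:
b(s, q) = -5 + q (b(s, q) = q - 5 = -5 + q)
R(V, a) = 20 + 5*V
L(o) = o**3
S(U) = sqrt(1 + (-5 + U)**3)
z(E) = -19 (z(E) = 6 - (20 + 5*1) = 6 - (20 + 5) = 6 - 1*25 = 6 - 25 = -19)
-27*z(S(-3))*(-34) = -27*(-19)*(-34) = 513*(-34) = -17442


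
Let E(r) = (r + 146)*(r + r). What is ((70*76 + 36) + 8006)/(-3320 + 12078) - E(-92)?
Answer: 43516425/4379 ≈ 9937.5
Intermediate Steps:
E(r) = 2*r*(146 + r) (E(r) = (146 + r)*(2*r) = 2*r*(146 + r))
((70*76 + 36) + 8006)/(-3320 + 12078) - E(-92) = ((70*76 + 36) + 8006)/(-3320 + 12078) - 2*(-92)*(146 - 92) = ((5320 + 36) + 8006)/8758 - 2*(-92)*54 = (5356 + 8006)*(1/8758) - 1*(-9936) = 13362*(1/8758) + 9936 = 6681/4379 + 9936 = 43516425/4379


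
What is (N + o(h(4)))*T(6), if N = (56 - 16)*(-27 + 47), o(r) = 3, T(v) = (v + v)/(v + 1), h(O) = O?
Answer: 9636/7 ≈ 1376.6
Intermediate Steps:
T(v) = 2*v/(1 + v) (T(v) = (2*v)/(1 + v) = 2*v/(1 + v))
N = 800 (N = 40*20 = 800)
(N + o(h(4)))*T(6) = (800 + 3)*(2*6/(1 + 6)) = 803*(2*6/7) = 803*(2*6*(⅐)) = 803*(12/7) = 9636/7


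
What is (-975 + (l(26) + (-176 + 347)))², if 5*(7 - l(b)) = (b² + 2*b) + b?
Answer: 22458121/25 ≈ 8.9833e+5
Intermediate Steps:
l(b) = 7 - 3*b/5 - b²/5 (l(b) = 7 - ((b² + 2*b) + b)/5 = 7 - (b² + 3*b)/5 = 7 + (-3*b/5 - b²/5) = 7 - 3*b/5 - b²/5)
(-975 + (l(26) + (-176 + 347)))² = (-975 + ((7 - ⅗*26 - ⅕*26²) + (-176 + 347)))² = (-975 + ((7 - 78/5 - ⅕*676) + 171))² = (-975 + ((7 - 78/5 - 676/5) + 171))² = (-975 + (-719/5 + 171))² = (-975 + 136/5)² = (-4739/5)² = 22458121/25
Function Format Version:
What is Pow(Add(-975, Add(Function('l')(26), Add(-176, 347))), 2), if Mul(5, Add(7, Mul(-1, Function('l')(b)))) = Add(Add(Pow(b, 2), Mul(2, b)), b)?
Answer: Rational(22458121, 25) ≈ 8.9833e+5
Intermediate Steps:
Function('l')(b) = Add(7, Mul(Rational(-3, 5), b), Mul(Rational(-1, 5), Pow(b, 2))) (Function('l')(b) = Add(7, Mul(Rational(-1, 5), Add(Add(Pow(b, 2), Mul(2, b)), b))) = Add(7, Mul(Rational(-1, 5), Add(Pow(b, 2), Mul(3, b)))) = Add(7, Add(Mul(Rational(-3, 5), b), Mul(Rational(-1, 5), Pow(b, 2)))) = Add(7, Mul(Rational(-3, 5), b), Mul(Rational(-1, 5), Pow(b, 2))))
Pow(Add(-975, Add(Function('l')(26), Add(-176, 347))), 2) = Pow(Add(-975, Add(Add(7, Mul(Rational(-3, 5), 26), Mul(Rational(-1, 5), Pow(26, 2))), Add(-176, 347))), 2) = Pow(Add(-975, Add(Add(7, Rational(-78, 5), Mul(Rational(-1, 5), 676)), 171)), 2) = Pow(Add(-975, Add(Add(7, Rational(-78, 5), Rational(-676, 5)), 171)), 2) = Pow(Add(-975, Add(Rational(-719, 5), 171)), 2) = Pow(Add(-975, Rational(136, 5)), 2) = Pow(Rational(-4739, 5), 2) = Rational(22458121, 25)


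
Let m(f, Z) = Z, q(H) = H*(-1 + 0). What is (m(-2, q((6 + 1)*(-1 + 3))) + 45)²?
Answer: 961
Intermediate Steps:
q(H) = -H (q(H) = H*(-1) = -H)
(m(-2, q((6 + 1)*(-1 + 3))) + 45)² = (-(6 + 1)*(-1 + 3) + 45)² = (-7*2 + 45)² = (-1*14 + 45)² = (-14 + 45)² = 31² = 961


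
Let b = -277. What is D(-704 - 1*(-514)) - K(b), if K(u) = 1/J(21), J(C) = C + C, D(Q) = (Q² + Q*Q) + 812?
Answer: 3066503/42 ≈ 73012.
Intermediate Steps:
D(Q) = 812 + 2*Q² (D(Q) = (Q² + Q²) + 812 = 2*Q² + 812 = 812 + 2*Q²)
J(C) = 2*C
K(u) = 1/42 (K(u) = 1/(2*21) = 1/42)
D(-704 - 1*(-514)) - K(b) = (812 + 2*(-704 - 1*(-514))²) - 1*1/42 = (812 + 2*(-704 + 514)²) - 1/42 = (812 + 2*(-190)²) - 1/42 = (812 + 2*36100) - 1/42 = (812 + 72200) - 1/42 = 73012 - 1/42 = 3066503/42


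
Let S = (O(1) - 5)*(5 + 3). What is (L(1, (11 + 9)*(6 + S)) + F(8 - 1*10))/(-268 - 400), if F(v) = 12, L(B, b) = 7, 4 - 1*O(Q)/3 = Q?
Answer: -19/668 ≈ -0.028443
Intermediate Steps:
O(Q) = 12 - 3*Q
S = 32 (S = ((12 - 3*1) - 5)*(5 + 3) = ((12 - 3) - 5)*8 = (9 - 5)*8 = 4*8 = 32)
(L(1, (11 + 9)*(6 + S)) + F(8 - 1*10))/(-268 - 400) = (7 + 12)/(-268 - 400) = 19/(-668) = 19*(-1/668) = -19/668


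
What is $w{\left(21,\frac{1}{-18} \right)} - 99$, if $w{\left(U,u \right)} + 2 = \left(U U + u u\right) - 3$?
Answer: $\frac{109189}{324} \approx 337.0$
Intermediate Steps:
$w{\left(U,u \right)} = -5 + U^{2} + u^{2}$ ($w{\left(U,u \right)} = -2 - \left(3 - U U - u u\right) = -2 - \left(3 - U^{2} - u^{2}\right) = -2 + \left(-3 + U^{2} + u^{2}\right) = -5 + U^{2} + u^{2}$)
$w{\left(21,\frac{1}{-18} \right)} - 99 = \left(-5 + 21^{2} + \left(\frac{1}{-18}\right)^{2}\right) - 99 = \left(-5 + 441 + \left(- \frac{1}{18}\right)^{2}\right) - 99 = \left(-5 + 441 + \frac{1}{324}\right) - 99 = \frac{141265}{324} - 99 = \frac{109189}{324}$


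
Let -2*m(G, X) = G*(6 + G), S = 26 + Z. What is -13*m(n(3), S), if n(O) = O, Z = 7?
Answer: 351/2 ≈ 175.50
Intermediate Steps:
S = 33 (S = 26 + 7 = 33)
m(G, X) = -G*(6 + G)/2
-13*m(n(3), S) = -(-13)*3*(6 + 3)/2 = -(-13)*3*9/2 = -13*(-27/2) = 351/2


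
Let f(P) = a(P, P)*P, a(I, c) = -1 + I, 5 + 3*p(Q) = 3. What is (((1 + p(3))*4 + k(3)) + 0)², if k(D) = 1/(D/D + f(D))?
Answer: 961/441 ≈ 2.1791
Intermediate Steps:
p(Q) = -⅔ (p(Q) = -5/3 + (⅓)*3 = -5/3 + 1 = -⅔)
f(P) = P*(-1 + P) (f(P) = (-1 + P)*P = P*(-1 + P))
k(D) = 1/(1 + D*(-1 + D)) (k(D) = 1/(D/D + D*(-1 + D)) = 1/(1 + D*(-1 + D)))
(((1 + p(3))*4 + k(3)) + 0)² = (((1 - ⅔)*4 + 1/(1 + 3*(-1 + 3))) + 0)² = (((⅓)*4 + 1/(1 + 3*2)) + 0)² = ((4/3 + 1/(1 + 6)) + 0)² = ((4/3 + 1/7) + 0)² = ((4/3 + ⅐) + 0)² = (31/21 + 0)² = (31/21)² = 961/441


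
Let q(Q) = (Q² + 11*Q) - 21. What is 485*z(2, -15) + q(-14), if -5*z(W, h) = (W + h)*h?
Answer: -18894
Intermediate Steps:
q(Q) = -21 + Q² + 11*Q
z(W, h) = -h*(W + h)/5 (z(W, h) = -(W + h)*h/5 = -h*(W + h)/5)
485*z(2, -15) + q(-14) = 485*(-⅕*(-15)*(2 - 15)) + (-21 + (-14)² + 11*(-14)) = 485*(-⅕*(-15)*(-13)) + (-21 + 196 - 154) = 485*(-39) + 21 = -18915 + 21 = -18894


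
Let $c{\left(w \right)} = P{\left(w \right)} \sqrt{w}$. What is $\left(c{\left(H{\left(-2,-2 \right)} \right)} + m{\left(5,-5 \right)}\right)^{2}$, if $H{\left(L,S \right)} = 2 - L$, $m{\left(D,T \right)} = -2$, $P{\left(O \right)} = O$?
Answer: $36$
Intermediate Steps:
$c{\left(w \right)} = w^{\frac{3}{2}}$ ($c{\left(w \right)} = w \sqrt{w} = w^{\frac{3}{2}}$)
$\left(c{\left(H{\left(-2,-2 \right)} \right)} + m{\left(5,-5 \right)}\right)^{2} = \left(\left(2 - -2\right)^{\frac{3}{2}} - 2\right)^{2} = \left(\left(2 + 2\right)^{\frac{3}{2}} - 2\right)^{2} = \left(4^{\frac{3}{2}} - 2\right)^{2} = \left(8 - 2\right)^{2} = 6^{2} = 36$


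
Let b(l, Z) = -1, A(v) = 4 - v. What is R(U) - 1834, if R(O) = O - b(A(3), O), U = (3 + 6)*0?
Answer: -1833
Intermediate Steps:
U = 0 (U = 9*0 = 0)
R(O) = 1 + O (R(O) = O - 1*(-1) = O + 1 = 1 + O)
R(U) - 1834 = (1 + 0) - 1834 = 1 - 1834 = -1833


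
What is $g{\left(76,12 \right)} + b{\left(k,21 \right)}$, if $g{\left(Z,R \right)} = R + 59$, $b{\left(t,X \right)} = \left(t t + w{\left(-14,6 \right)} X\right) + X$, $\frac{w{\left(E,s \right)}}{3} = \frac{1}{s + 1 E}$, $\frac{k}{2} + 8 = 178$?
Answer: $\frac{925473}{8} \approx 1.1568 \cdot 10^{5}$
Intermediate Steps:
$k = 340$ ($k = -16 + 2 \cdot 178 = -16 + 356 = 340$)
$w{\left(E,s \right)} = \frac{3}{E + s}$ ($w{\left(E,s \right)} = \frac{3}{s + 1 E} = \frac{3}{s + E} = \frac{3}{E + s}$)
$b{\left(t,X \right)} = t^{2} + \frac{5 X}{8}$ ($b{\left(t,X \right)} = \left(t t + \frac{3}{-14 + 6} X\right) + X = \left(t^{2} + \frac{3}{-8} X\right) + X = \left(t^{2} + 3 \left(- \frac{1}{8}\right) X\right) + X = \left(t^{2} - \frac{3 X}{8}\right) + X = t^{2} + \frac{5 X}{8}$)
$g{\left(Z,R \right)} = 59 + R$
$g{\left(76,12 \right)} + b{\left(k,21 \right)} = \left(59 + 12\right) + \left(340^{2} + \frac{5}{8} \cdot 21\right) = 71 + \left(115600 + \frac{105}{8}\right) = 71 + \frac{924905}{8} = \frac{925473}{8}$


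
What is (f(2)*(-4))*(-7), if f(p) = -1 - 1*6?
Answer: -196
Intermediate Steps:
f(p) = -7 (f(p) = -1 - 6 = -7)
(f(2)*(-4))*(-7) = -7*(-4)*(-7) = 28*(-7) = -196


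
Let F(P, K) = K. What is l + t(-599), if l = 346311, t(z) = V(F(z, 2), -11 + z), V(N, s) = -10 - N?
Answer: 346299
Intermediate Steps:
t(z) = -12 (t(z) = -10 - 1*2 = -10 - 2 = -12)
l + t(-599) = 346311 - 12 = 346299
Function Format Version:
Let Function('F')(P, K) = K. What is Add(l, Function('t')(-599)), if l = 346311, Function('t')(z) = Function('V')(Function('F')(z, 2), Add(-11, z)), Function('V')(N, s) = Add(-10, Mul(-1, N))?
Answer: 346299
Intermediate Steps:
Function('t')(z) = -12 (Function('t')(z) = Add(-10, Mul(-1, 2)) = Add(-10, -2) = -12)
Add(l, Function('t')(-599)) = Add(346311, -12) = 346299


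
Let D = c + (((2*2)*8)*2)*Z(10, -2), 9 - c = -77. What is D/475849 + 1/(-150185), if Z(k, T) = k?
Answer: 9868951/6496852915 ≈ 0.0015190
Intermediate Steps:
c = 86 (c = 9 - 1*(-77) = 9 + 77 = 86)
D = 726 (D = 86 + (((2*2)*8)*2)*10 = 86 + ((4*8)*2)*10 = 86 + (32*2)*10 = 86 + 64*10 = 86 + 640 = 726)
D/475849 + 1/(-150185) = 726/475849 + 1/(-150185) = 726*(1/475849) - 1/150185 = 66/43259 - 1/150185 = 9868951/6496852915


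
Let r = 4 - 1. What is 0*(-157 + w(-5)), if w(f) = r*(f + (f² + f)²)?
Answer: 0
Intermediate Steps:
r = 3
w(f) = 3*f + 3*(f + f²)² (w(f) = 3*(f + (f² + f)²) = 3*(f + (f + f²)²) = 3*f + 3*(f + f²)²)
0*(-157 + w(-5)) = 0*(-157 + 3*(-5)*(1 - 5*(1 - 5)²)) = 0*(-157 + 3*(-5)*(1 - 5*(-4)²)) = 0*(-157 + 3*(-5)*(1 - 5*16)) = 0*(-157 + 3*(-5)*(1 - 80)) = 0*(-157 + 3*(-5)*(-79)) = 0*(-157 + 1185) = 0*1028 = 0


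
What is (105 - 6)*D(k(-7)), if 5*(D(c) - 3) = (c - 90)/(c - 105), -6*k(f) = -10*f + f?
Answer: 10998/35 ≈ 314.23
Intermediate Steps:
k(f) = 3*f/2 (k(f) = -(-10*f + f)/6 = -(-3)*f/2 = 3*f/2)
D(c) = 3 + (-90 + c)/(5*(-105 + c)) (D(c) = 3 + ((c - 90)/(c - 105))/5 = 3 + ((-90 + c)/(-105 + c))/5 = 3 + (-90 + c)/(5*(-105 + c)))
(105 - 6)*D(k(-7)) = (105 - 6)*((-1665 + 16*((3/2)*(-7)))/(5*(-105 + (3/2)*(-7)))) = 99*((-1665 + 16*(-21/2))/(5*(-105 - 21/2))) = 99*((-1665 - 168)/(5*(-231/2))) = 99*((⅕)*(-2/231)*(-1833)) = 99*(1222/385) = 10998/35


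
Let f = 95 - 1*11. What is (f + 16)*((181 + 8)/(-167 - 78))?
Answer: -540/7 ≈ -77.143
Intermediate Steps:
f = 84 (f = 95 - 11 = 84)
(f + 16)*((181 + 8)/(-167 - 78)) = (84 + 16)*((181 + 8)/(-167 - 78)) = 100*(189/(-245)) = 100*(189*(-1/245)) = 100*(-27/35) = -540/7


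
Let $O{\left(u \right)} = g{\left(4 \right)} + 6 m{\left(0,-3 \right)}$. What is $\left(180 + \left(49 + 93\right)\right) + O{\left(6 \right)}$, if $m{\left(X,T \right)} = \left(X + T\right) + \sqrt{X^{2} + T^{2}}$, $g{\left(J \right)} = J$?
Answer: $326$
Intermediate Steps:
$m{\left(X,T \right)} = T + X + \sqrt{T^{2} + X^{2}}$ ($m{\left(X,T \right)} = \left(T + X\right) + \sqrt{T^{2} + X^{2}} = T + X + \sqrt{T^{2} + X^{2}}$)
$O{\left(u \right)} = 4$ ($O{\left(u \right)} = 4 + 6 \left(-3 + 0 + \sqrt{\left(-3\right)^{2} + 0^{2}}\right) = 4 + 6 \left(-3 + 0 + \sqrt{9 + 0}\right) = 4 + 6 \left(-3 + 0 + \sqrt{9}\right) = 4 + 6 \left(-3 + 0 + 3\right) = 4 + 6 \cdot 0 = 4 + 0 = 4$)
$\left(180 + \left(49 + 93\right)\right) + O{\left(6 \right)} = \left(180 + \left(49 + 93\right)\right) + 4 = \left(180 + 142\right) + 4 = 322 + 4 = 326$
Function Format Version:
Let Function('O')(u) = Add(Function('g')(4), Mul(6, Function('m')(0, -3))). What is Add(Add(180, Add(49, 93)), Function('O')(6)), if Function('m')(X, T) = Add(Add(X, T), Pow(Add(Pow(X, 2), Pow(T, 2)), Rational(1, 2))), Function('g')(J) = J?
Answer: 326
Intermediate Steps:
Function('m')(X, T) = Add(T, X, Pow(Add(Pow(T, 2), Pow(X, 2)), Rational(1, 2))) (Function('m')(X, T) = Add(Add(T, X), Pow(Add(Pow(T, 2), Pow(X, 2)), Rational(1, 2))) = Add(T, X, Pow(Add(Pow(T, 2), Pow(X, 2)), Rational(1, 2))))
Function('O')(u) = 4 (Function('O')(u) = Add(4, Mul(6, Add(-3, 0, Pow(Add(Pow(-3, 2), Pow(0, 2)), Rational(1, 2))))) = Add(4, Mul(6, Add(-3, 0, Pow(Add(9, 0), Rational(1, 2))))) = Add(4, Mul(6, Add(-3, 0, Pow(9, Rational(1, 2))))) = Add(4, Mul(6, Add(-3, 0, 3))) = Add(4, Mul(6, 0)) = Add(4, 0) = 4)
Add(Add(180, Add(49, 93)), Function('O')(6)) = Add(Add(180, Add(49, 93)), 4) = Add(Add(180, 142), 4) = Add(322, 4) = 326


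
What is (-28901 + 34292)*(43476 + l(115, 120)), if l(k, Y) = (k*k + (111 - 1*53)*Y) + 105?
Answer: 343762506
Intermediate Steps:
l(k, Y) = 105 + k² + 58*Y (l(k, Y) = (k² + (111 - 53)*Y) + 105 = (k² + 58*Y) + 105 = 105 + k² + 58*Y)
(-28901 + 34292)*(43476 + l(115, 120)) = (-28901 + 34292)*(43476 + (105 + 115² + 58*120)) = 5391*(43476 + (105 + 13225 + 6960)) = 5391*(43476 + 20290) = 5391*63766 = 343762506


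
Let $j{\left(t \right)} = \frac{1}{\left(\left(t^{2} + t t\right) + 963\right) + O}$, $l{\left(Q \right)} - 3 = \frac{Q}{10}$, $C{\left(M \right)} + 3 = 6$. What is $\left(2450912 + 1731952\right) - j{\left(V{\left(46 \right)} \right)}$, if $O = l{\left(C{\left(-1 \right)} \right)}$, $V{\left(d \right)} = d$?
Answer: $\frac{217437819302}{51983} \approx 4.1829 \cdot 10^{6}$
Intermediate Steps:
$C{\left(M \right)} = 3$ ($C{\left(M \right)} = -3 + 6 = 3$)
$l{\left(Q \right)} = 3 + \frac{Q}{10}$
$O = \frac{33}{10}$ ($O = 3 + \frac{1}{10} \cdot 3 = 3 + \frac{3}{10} = \frac{33}{10} \approx 3.3$)
$j{\left(t \right)} = \frac{1}{\frac{9663}{10} + 2 t^{2}}$ ($j{\left(t \right)} = \frac{1}{\left(\left(t^{2} + t t\right) + 963\right) + \frac{33}{10}} = \frac{1}{\left(\left(t^{2} + t^{2}\right) + 963\right) + \frac{33}{10}} = \frac{1}{\left(2 t^{2} + 963\right) + \frac{33}{10}} = \frac{1}{\left(963 + 2 t^{2}\right) + \frac{33}{10}} = \frac{1}{\frac{9663}{10} + 2 t^{2}}$)
$\left(2450912 + 1731952\right) - j{\left(V{\left(46 \right)} \right)} = \left(2450912 + 1731952\right) - \frac{10}{9663 + 20 \cdot 46^{2}} = 4182864 - \frac{10}{9663 + 20 \cdot 2116} = 4182864 - \frac{10}{9663 + 42320} = 4182864 - \frac{10}{51983} = \frac{217437819302}{51983}$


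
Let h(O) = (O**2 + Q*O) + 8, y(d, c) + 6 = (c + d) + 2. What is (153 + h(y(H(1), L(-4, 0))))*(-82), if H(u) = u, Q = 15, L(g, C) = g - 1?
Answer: -8610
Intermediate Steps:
L(g, C) = -1 + g
y(d, c) = -4 + c + d (y(d, c) = -6 + ((c + d) + 2) = -6 + (2 + c + d) = -4 + c + d)
h(O) = 8 + O**2 + 15*O (h(O) = (O**2 + 15*O) + 8 = 8 + O**2 + 15*O)
(153 + h(y(H(1), L(-4, 0))))*(-82) = (153 + (8 + (-4 + (-1 - 4) + 1)**2 + 15*(-4 + (-1 - 4) + 1)))*(-82) = (153 + (8 + (-4 - 5 + 1)**2 + 15*(-4 - 5 + 1)))*(-82) = (153 + (8 + (-8)**2 + 15*(-8)))*(-82) = (153 + (8 + 64 - 120))*(-82) = (153 - 48)*(-82) = 105*(-82) = -8610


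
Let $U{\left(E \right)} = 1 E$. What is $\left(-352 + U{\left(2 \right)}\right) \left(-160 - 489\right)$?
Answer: $227150$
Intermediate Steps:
$U{\left(E \right)} = E$
$\left(-352 + U{\left(2 \right)}\right) \left(-160 - 489\right) = \left(-352 + 2\right) \left(-160 - 489\right) = \left(-350\right) \left(-649\right) = 227150$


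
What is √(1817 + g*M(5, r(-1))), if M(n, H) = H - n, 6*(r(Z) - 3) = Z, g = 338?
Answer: √9762/3 ≈ 32.934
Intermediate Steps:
r(Z) = 3 + Z/6
√(1817 + g*M(5, r(-1))) = √(1817 + 338*((3 + (⅙)*(-1)) - 1*5)) = √(1817 + 338*((3 - ⅙) - 5)) = √(1817 + 338*(17/6 - 5)) = √(1817 + 338*(-13/6)) = √(1817 - 2197/3) = √(3254/3) = √9762/3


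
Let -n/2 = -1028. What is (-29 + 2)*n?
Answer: -55512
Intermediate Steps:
n = 2056 (n = -2*(-1028) = 2056)
(-29 + 2)*n = (-29 + 2)*2056 = -27*2056 = -55512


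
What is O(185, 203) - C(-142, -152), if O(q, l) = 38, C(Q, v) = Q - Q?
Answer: 38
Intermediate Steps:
C(Q, v) = 0
O(185, 203) - C(-142, -152) = 38 - 1*0 = 38 + 0 = 38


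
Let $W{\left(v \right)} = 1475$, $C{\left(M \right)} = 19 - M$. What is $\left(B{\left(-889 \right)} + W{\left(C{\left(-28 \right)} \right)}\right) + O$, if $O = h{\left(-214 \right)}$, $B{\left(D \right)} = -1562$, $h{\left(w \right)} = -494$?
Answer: $-581$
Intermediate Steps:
$O = -494$
$\left(B{\left(-889 \right)} + W{\left(C{\left(-28 \right)} \right)}\right) + O = \left(-1562 + 1475\right) - 494 = -87 - 494 = -581$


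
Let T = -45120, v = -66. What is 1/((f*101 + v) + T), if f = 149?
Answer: -1/30137 ≈ -3.3182e-5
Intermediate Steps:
1/((f*101 + v) + T) = 1/((149*101 - 66) - 45120) = 1/((15049 - 66) - 45120) = 1/(14983 - 45120) = 1/(-30137) = -1/30137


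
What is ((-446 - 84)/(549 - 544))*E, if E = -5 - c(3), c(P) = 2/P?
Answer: 1802/3 ≈ 600.67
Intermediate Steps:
E = -17/3 (E = -5 - 2/3 = -17/3 ≈ -5.6667)
((-446 - 84)/(549 - 544))*E = ((-446 - 84)/(549 - 544))*(-17/3) = -530/5*(-17/3) = -530*1/5*(-17/3) = -106*(-17/3) = 1802/3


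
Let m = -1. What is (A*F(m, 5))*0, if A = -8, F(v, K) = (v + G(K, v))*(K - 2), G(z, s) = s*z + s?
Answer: 0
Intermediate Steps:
G(z, s) = s + s*z
F(v, K) = (-2 + K)*(v + v*(1 + K)) (F(v, K) = (v + v*(1 + K))*(K - 2) = (v + v*(1 + K))*(-2 + K) = (-2 + K)*(v + v*(1 + K)))
(A*F(m, 5))*0 = -(-8)*(-4 + 5**2)*0 = -(-8)*(-4 + 25)*0 = -(-8)*21*0 = -8*(-21)*0 = 168*0 = 0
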